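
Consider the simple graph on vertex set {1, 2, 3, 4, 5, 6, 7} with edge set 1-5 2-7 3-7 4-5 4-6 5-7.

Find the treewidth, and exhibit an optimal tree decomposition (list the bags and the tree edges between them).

Every bag has size at most 2, so the width is 2 − 1 = 1 and tw(G) ≤ 1. G has an edge, so its treewidth is at least 1. Therefore the treewidth is 1.

Treewidth 1.
One such decomposition:
Bags: B1 = {2, 7}  B2 = {5, 7}  B3 = {3, 7}  B4 = {4, 5}  B5 = {4, 6}  B6 = {1, 5}
Tree: B1–B2, B2–B3, B2–B4, B4–B5, B4–B6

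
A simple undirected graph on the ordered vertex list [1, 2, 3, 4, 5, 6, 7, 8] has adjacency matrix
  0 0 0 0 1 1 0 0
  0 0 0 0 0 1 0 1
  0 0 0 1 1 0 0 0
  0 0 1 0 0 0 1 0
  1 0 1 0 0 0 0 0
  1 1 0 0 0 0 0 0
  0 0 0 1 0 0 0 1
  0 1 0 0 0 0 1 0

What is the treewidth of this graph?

2

A width-2 tree decomposition is:
Bags: B1 = {2, 6, 8}  B2 = {6, 7, 8}  B3 = {4, 6, 7}  B4 = {3, 4, 6}  B5 = {3, 5, 6}  B6 = {1, 5, 6}
Tree: B1–B2, B2–B3, B3–B4, B4–B5, B5–B6
Each bag holds 3 vertices, so the decomposition has width 2, which upper-bounds the treewidth. For the lower bound, G contains the cycle 6–2–8–7–4–3–5–1–6, so G is not a forest; only forests have treewidth ≤ 1, hence tw(G) ≥ 2. Therefore the treewidth is 2.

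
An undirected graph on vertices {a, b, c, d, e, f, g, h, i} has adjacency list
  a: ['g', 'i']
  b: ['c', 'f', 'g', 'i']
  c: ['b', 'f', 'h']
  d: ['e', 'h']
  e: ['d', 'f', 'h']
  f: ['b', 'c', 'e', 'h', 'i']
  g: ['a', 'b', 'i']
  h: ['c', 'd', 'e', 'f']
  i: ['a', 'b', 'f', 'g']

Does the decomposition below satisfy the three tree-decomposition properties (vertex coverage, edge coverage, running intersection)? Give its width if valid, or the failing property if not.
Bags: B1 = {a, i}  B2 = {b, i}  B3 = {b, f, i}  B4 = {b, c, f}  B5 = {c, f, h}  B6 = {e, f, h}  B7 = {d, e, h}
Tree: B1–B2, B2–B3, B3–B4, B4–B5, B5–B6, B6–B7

No — vertex g appears in no bag.

A tree decomposition must satisfy three properties: every vertex lies in some bag; for every edge, both endpoints lie together in some bag; and for every vertex, the bags containing it form a connected subtree. Here vertex g appears in no bag, so the decomposition is invalid.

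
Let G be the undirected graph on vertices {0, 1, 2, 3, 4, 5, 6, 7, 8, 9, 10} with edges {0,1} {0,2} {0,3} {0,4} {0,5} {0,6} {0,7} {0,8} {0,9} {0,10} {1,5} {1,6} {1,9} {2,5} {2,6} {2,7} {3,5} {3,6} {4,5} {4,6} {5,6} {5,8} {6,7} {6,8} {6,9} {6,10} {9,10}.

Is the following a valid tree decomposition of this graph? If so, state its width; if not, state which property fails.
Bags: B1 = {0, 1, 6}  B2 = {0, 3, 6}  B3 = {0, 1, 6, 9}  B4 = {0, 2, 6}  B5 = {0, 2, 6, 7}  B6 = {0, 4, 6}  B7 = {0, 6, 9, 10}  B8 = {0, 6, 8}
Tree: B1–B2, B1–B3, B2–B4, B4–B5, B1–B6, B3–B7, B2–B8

No — vertex 5 appears in no bag.

A tree decomposition must satisfy three properties: every vertex lies in some bag; for every edge, both endpoints lie together in some bag; and for every vertex, the bags containing it form a connected subtree. Here vertex 5 appears in no bag, so the decomposition is invalid.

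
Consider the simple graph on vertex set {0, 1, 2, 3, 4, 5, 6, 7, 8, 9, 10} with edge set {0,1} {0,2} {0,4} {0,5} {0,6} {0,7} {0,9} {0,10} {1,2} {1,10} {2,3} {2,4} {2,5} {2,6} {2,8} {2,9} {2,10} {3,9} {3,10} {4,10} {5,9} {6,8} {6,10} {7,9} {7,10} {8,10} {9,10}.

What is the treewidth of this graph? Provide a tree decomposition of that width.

Every bag has size at most 4, so the width is 4 − 1 = 3 and tw(G) ≤ 3. Conversely, {0, 1, 2, 10} is a clique of size 4, and the vertices of any clique must share a bag in every tree decomposition; so some bag has ≥ 4 vertices and tw(G) ≥ 3. The upper and lower bounds meet at 3, so that is the treewidth.

Treewidth 3.
One optimal decomposition is:
Bags: B1 = {0, 2, 9, 10}  B2 = {0, 1, 2, 10}  B3 = {0, 2, 6, 10}  B4 = {0, 2, 4, 10}  B5 = {2, 3, 9, 10}  B6 = {0, 7, 9, 10}  B7 = {0, 2, 5, 9}  B8 = {2, 6, 8, 10}
Tree: B1–B2, B2–B3, B2–B4, B1–B5, B1–B6, B1–B7, B3–B8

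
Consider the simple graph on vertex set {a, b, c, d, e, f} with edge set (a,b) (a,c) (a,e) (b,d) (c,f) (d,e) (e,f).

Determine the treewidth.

2

A width-2 tree decomposition is:
Bags: B1 = {a, c, f}  B2 = {a, e, f}  B3 = {a, b, e}  B4 = {b, d, e}
Tree: B1–B2, B2–B3, B3–B4
The largest bag has 3 vertices, giving width 2; this decomposition certifies tw(G) ≤ 2. Since c–f–e–a–c is a cycle in G, G is not acyclic. Forests are exactly the graphs of treewidth ≤ 1, so tw(G) ≥ 2. Hence tw(G) = 2 exactly.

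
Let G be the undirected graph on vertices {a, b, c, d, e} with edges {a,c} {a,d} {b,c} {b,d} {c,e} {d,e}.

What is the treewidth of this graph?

2

A width-2 tree decomposition is:
Bags: B1 = {b, c, d}  B2 = {c, d, e}  B3 = {a, c, d}
Tree: B1–B2, B2–B3
The largest bag has 3 vertices, giving width 2; this decomposition certifies tw(G) ≤ 2. The edges b–c–e–d–b form a cycle, so G is not a tree and its treewidth is at least 2. The upper and lower bounds meet at 2, so that is the treewidth.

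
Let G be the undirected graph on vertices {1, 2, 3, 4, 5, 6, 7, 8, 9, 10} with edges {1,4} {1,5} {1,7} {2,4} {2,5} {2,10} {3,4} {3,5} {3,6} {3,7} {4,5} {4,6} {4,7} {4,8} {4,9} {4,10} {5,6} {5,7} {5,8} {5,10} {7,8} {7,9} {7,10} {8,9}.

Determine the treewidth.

A width-3 tree decomposition is:
Bags: B1 = {3, 4, 5, 7}  B2 = {4, 5, 7, 10}  B3 = {3, 4, 5, 6}  B4 = {2, 4, 5, 10}  B5 = {1, 4, 5, 7}  B6 = {4, 5, 7, 8}  B7 = {4, 7, 8, 9}
Tree: B1–B2, B1–B3, B2–B4, B1–B5, B5–B6, B6–B7
Every bag has size at most 4, so the width is 4 − 1 = 3 and tw(G) ≤ 3. Conversely, {4, 7, 8, 9} is a clique of size 4, and the vertices of any clique must share a bag in every tree decomposition; so some bag has ≥ 4 vertices and tw(G) ≥ 3. Hence tw(G) = 3 exactly.

3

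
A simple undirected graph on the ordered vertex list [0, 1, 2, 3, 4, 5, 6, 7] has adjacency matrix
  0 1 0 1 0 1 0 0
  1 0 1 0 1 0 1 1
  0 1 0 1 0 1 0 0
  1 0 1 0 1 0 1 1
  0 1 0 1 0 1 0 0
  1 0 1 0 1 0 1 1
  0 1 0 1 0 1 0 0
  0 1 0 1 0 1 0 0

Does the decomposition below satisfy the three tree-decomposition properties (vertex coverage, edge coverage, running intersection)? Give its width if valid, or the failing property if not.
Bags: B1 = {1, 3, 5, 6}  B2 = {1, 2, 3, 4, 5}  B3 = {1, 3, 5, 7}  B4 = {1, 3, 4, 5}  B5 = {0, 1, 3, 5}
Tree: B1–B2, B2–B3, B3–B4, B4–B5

A tree decomposition must satisfy three properties: every vertex lies in some bag; for every edge, both endpoints lie together in some bag; and for every vertex, the bags containing it form a connected subtree. Here bags containing vertex 4 are not connected in the tree, so the decomposition is invalid.

No — bags containing vertex 4 are not connected in the tree.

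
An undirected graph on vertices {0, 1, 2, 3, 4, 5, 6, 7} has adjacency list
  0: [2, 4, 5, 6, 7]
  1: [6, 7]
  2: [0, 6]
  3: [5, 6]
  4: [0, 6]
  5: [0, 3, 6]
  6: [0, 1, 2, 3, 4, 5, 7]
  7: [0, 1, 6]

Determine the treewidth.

2

A width-2 tree decomposition is:
Bags: B1 = {0, 2, 6}  B2 = {0, 4, 6}  B3 = {0, 6, 7}  B4 = {0, 5, 6}  B5 = {3, 5, 6}  B6 = {1, 6, 7}
Tree: B1–B2, B1–B3, B1–B4, B4–B5, B3–B6
Every bag has size at most 3, so the width is 3 − 1 = 2 and tw(G) ≤ 2. For the lower bound, the 3 vertices {0, 2, 6} are pairwise adjacent, and any tree decomposition puts a clique entirely inside one bag — forcing width ≥ 2. Combining the bounds, tw(G) = 2.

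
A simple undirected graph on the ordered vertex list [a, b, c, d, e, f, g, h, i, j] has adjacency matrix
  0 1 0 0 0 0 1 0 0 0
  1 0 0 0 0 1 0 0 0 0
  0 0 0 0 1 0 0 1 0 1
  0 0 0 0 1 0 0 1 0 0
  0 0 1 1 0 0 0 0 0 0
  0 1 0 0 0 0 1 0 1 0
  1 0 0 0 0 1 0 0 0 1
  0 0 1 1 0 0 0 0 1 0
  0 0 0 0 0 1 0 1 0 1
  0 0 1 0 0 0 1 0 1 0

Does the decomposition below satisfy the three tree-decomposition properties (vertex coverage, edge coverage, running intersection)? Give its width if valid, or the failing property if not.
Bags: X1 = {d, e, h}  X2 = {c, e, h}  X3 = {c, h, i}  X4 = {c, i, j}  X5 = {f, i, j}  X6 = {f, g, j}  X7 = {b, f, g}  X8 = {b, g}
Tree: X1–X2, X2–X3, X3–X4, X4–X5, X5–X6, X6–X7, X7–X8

A tree decomposition must satisfy three properties: every vertex lies in some bag; for every edge, both endpoints lie together in some bag; and for every vertex, the bags containing it form a connected subtree. Here vertex a appears in no bag, so the decomposition is invalid.

No — vertex a appears in no bag.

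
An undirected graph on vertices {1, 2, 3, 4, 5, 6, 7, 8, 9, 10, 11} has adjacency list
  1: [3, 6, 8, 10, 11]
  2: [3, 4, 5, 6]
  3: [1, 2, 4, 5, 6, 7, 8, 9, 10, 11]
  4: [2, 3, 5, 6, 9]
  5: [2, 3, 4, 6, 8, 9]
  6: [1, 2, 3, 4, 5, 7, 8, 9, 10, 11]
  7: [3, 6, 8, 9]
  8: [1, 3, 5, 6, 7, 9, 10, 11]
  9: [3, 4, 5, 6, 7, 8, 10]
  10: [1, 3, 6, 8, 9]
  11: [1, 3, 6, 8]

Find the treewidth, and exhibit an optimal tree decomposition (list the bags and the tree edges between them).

Treewidth 4.
Bags: B1 = {3, 4, 5, 6, 9}  B2 = {3, 5, 6, 8, 9}  B3 = {3, 6, 7, 8, 9}  B4 = {2, 3, 4, 5, 6}  B5 = {3, 6, 8, 9, 10}  B6 = {1, 3, 6, 8, 10}  B7 = {1, 3, 6, 8, 11}
Tree: B1–B2, B2–B3, B1–B4, B2–B5, B5–B6, B6–B7

Every bag has size at most 5, so the width is 5 − 1 = 4 and tw(G) ≤ 4. For the lower bound, the 5 vertices {1, 3, 6, 8, 10} are pairwise adjacent, and any tree decomposition puts a clique entirely inside one bag — forcing width ≥ 4. The upper and lower bounds meet at 4, so that is the treewidth.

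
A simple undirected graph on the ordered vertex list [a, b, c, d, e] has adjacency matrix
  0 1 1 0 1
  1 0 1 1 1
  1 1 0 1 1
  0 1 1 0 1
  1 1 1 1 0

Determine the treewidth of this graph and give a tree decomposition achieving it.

Treewidth 3.
Bags: B1 = {a, b, c, e}  B2 = {b, c, d, e}
Tree: B1–B2

The largest bag has 4 vertices, giving width 3; this decomposition certifies tw(G) ≤ 3. Conversely, {b, c, d, e} is a clique of size 4, and the vertices of any clique must share a bag in every tree decomposition; so some bag has ≥ 4 vertices and tw(G) ≥ 3. Therefore the treewidth is 3.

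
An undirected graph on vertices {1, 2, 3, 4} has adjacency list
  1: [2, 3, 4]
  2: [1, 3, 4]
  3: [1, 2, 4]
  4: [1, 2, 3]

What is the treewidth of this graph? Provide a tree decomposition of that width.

With just one bag of size 4, the width is 4 − 1 = 3, so tw(G) ≤ 3. For the lower bound, the 4 vertices {1, 2, 3, 4} are pairwise adjacent, and any tree decomposition puts a clique entirely inside one bag — forcing width ≥ 3. Hence tw(G) = 3 exactly.

Treewidth 3.
One such decomposition:
Bags: B1 = {1, 2, 3, 4}
Tree: (single bag)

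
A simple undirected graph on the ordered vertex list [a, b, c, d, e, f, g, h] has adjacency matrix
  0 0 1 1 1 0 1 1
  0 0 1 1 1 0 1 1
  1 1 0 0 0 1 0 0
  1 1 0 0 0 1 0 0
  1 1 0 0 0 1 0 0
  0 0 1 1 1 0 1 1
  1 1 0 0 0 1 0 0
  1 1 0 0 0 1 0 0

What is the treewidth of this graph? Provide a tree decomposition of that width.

Each bag holds 4 vertices, so the decomposition has width 3, which upper-bounds the treewidth. For the lower bound: the 4 vertex sets {b,d}, {a,g}, {f}, {c} are disjoint, each induces a connected subgraph, and every pair is joined by at least one edge of G. Contracting each set to a single vertex therefore yields K_{4} as a minor, and since treewidth is minor-monotone, tw(G) ≥ tw(K_{4}) = 3. The upper and lower bounds meet at 3, so that is the treewidth.

Treewidth 3.
One optimal decomposition is:
Bags: B1 = {a, b, d, f}  B2 = {a, b, f, g}  B3 = {a, b, c, f}  B4 = {a, b, e, f}  B5 = {a, b, f, h}
Tree: B1–B2, B2–B3, B3–B4, B4–B5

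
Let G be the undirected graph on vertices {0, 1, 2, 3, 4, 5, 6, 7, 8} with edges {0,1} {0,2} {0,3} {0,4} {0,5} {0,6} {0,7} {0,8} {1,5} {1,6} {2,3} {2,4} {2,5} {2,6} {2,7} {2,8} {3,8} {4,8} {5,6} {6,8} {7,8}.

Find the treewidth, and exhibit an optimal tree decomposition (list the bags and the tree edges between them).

The largest bag has 4 vertices, giving width 3; this decomposition certifies tw(G) ≤ 3. Conversely, {0, 1, 5, 6} is a clique of size 4, and the vertices of any clique must share a bag in every tree decomposition; so some bag has ≥ 4 vertices and tw(G) ≥ 3. Combining the bounds, tw(G) = 3.

Treewidth 3.
One optimal decomposition is:
Bags: B1 = {0, 2, 6, 8}  B2 = {0, 2, 4, 8}  B3 = {0, 2, 3, 8}  B4 = {0, 2, 7, 8}  B5 = {0, 2, 5, 6}  B6 = {0, 1, 5, 6}
Tree: B1–B2, B1–B3, B1–B4, B1–B5, B5–B6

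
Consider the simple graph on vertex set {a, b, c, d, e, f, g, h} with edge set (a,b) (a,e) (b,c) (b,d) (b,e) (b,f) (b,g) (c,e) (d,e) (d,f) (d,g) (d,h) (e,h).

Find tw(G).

2

A width-2 tree decomposition is:
Bags: B1 = {b, d, e}  B2 = {d, e, h}  B3 = {b, c, e}  B4 = {a, b, e}  B5 = {b, d, f}  B6 = {b, d, g}
Tree: B1–B2, B1–B3, B1–B4, B1–B5, B5–B6
Every bag has size at most 3, so the width is 3 − 1 = 2 and tw(G) ≤ 2. On the other hand G contains the 3-clique {d, e, h}. A clique must lie in a single bag of any decomposition, so no decomposition can have width below 2. Hence tw(G) = 2 exactly.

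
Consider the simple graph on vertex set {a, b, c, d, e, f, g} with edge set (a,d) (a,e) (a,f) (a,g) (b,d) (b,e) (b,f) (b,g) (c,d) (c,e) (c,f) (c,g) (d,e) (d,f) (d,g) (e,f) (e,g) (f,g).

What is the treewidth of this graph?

4

A width-4 tree decomposition is:
Bags: B1 = {c, d, e, f, g}  B2 = {a, d, e, f, g}  B3 = {b, d, e, f, g}
Tree: B1–B2, B2–B3
Each bag holds 5 vertices, so the decomposition has width 4, which upper-bounds the treewidth. Conversely, {c, d, e, f, g} is a clique of size 5, and the vertices of any clique must share a bag in every tree decomposition; so some bag has ≥ 5 vertices and tw(G) ≥ 4. Therefore the treewidth is 4.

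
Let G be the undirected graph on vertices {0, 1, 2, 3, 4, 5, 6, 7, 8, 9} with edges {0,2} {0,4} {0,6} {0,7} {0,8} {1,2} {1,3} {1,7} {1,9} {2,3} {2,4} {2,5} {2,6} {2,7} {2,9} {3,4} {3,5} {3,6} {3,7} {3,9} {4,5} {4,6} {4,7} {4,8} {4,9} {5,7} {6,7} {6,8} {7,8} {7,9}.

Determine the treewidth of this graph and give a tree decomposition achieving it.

The largest bag has 5 vertices, giving width 4; this decomposition certifies tw(G) ≤ 4. For the lower bound, the 5 vertices {0, 4, 6, 7, 8} are pairwise adjacent, and any tree decomposition puts a clique entirely inside one bag — forcing width ≥ 4. The upper and lower bounds meet at 4, so that is the treewidth.

Treewidth 4.
Bags: B1 = {2, 3, 4, 6, 7}  B2 = {0, 2, 4, 6, 7}  B3 = {0, 4, 6, 7, 8}  B4 = {2, 3, 4, 5, 7}  B5 = {2, 3, 4, 7, 9}  B6 = {1, 2, 3, 7, 9}
Tree: B1–B2, B2–B3, B1–B4, B4–B5, B5–B6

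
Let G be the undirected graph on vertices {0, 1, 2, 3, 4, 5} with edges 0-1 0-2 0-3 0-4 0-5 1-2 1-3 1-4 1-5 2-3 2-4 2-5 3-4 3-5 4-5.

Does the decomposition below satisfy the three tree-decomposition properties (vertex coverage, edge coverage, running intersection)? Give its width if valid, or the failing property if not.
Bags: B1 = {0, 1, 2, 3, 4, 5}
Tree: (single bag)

Checking the three conditions: (i) the bags cover all of {0, 1, 2, 3, 4, 5}; (ii) for each edge, some bag contains both endpoints; (iii) the bags containing any fixed vertex form a subtree. All hold, so the decomposition is valid with width 6 − 1 = 5.

Yes; width 5.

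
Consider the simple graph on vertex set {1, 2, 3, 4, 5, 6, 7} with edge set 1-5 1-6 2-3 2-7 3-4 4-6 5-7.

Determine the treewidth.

A width-2 tree decomposition is:
Bags: B1 = {2, 5, 7}  B2 = {2, 3, 5}  B3 = {3, 4, 5}  B4 = {4, 5, 6}  B5 = {1, 5, 6}
Tree: B1–B2, B2–B3, B3–B4, B4–B5
Every bag has size at most 3, so the width is 3 − 1 = 2 and tw(G) ≤ 2. Since 5–7–2–3–4–6–1–5 is a cycle in G, G is not acyclic. Forests are exactly the graphs of treewidth ≤ 1, so tw(G) ≥ 2. Therefore the treewidth is 2.

2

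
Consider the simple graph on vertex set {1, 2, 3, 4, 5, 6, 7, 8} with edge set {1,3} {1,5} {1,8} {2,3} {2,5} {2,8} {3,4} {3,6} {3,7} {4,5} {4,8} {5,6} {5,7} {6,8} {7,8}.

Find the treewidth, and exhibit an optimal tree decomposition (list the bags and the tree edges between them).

Treewidth 3.
One such decomposition:
Bags: B1 = {3, 5, 6, 8}  B2 = {3, 4, 5, 8}  B3 = {3, 5, 7, 8}  B4 = {2, 3, 5, 8}  B5 = {1, 3, 5, 8}
Tree: B1–B2, B2–B3, B3–B4, B4–B5

Every bag has size at most 4, so the width is 4 − 1 = 3 and tw(G) ≤ 3. For the lower bound: the 4 vertex sets {3,6}, {4,8}, {5}, {7} are disjoint, each induces a connected subgraph, and every pair is joined by at least one edge of G. Contracting each set to a single vertex therefore yields K_{4} as a minor, and since treewidth is minor-monotone, tw(G) ≥ tw(K_{4}) = 3. Combining the bounds, tw(G) = 3.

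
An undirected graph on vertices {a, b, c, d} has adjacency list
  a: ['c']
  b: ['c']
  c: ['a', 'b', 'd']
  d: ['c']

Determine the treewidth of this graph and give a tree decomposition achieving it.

Every bag has size at most 2, so the width is 2 − 1 = 1 and tw(G) ≤ 1. G has an edge, so its treewidth is at least 1. Combining the bounds, tw(G) = 1.

Treewidth 1.
One optimal decomposition is:
Bags: B1 = {b, c}  B2 = {c, d}  B3 = {a, c}
Tree: B1–B2, B1–B3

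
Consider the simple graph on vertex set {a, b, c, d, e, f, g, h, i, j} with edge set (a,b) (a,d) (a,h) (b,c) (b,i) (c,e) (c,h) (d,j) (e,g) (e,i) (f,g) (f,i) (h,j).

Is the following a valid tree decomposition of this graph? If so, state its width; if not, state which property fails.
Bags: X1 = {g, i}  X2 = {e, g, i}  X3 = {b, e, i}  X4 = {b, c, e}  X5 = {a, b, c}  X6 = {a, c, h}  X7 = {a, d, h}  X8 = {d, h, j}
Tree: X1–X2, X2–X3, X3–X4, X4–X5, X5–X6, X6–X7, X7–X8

No — vertex f appears in no bag.

A tree decomposition must satisfy three properties: every vertex lies in some bag; for every edge, both endpoints lie together in some bag; and for every vertex, the bags containing it form a connected subtree. Here vertex f appears in no bag, so the decomposition is invalid.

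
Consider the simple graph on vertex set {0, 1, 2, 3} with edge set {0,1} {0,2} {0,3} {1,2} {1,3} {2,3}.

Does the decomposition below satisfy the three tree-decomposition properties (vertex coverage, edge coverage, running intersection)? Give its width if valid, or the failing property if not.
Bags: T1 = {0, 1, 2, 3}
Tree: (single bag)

Every vertex of G appears in some bag (union = {0, 1, 2, 3}); every edge is covered by a bag; and for each vertex v the set of bags containing v is connected in the bag tree. The decomposition is therefore valid. The largest bag has 4 vertices, so the width is 3.

Yes; width 3.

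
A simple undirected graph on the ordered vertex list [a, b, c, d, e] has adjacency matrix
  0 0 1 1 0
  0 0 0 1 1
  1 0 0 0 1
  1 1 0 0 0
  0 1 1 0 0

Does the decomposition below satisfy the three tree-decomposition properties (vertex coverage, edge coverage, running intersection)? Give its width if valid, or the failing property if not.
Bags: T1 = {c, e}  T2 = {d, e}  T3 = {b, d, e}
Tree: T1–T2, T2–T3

No — vertex a appears in no bag.

A tree decomposition must satisfy three properties: every vertex lies in some bag; for every edge, both endpoints lie together in some bag; and for every vertex, the bags containing it form a connected subtree. Here vertex a appears in no bag, so the decomposition is invalid.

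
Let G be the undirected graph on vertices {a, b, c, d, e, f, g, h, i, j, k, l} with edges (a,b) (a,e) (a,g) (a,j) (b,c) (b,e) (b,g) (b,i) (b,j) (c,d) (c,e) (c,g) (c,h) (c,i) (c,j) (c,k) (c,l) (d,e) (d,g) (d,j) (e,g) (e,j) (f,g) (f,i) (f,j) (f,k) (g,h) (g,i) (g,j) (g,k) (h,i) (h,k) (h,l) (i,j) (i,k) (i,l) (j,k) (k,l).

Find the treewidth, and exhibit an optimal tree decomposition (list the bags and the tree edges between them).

Treewidth 4.
One such decomposition:
Bags: B1 = {c, g, i, j, k}  B2 = {b, c, g, i, j}  B3 = {b, c, e, g, j}  B4 = {f, g, i, j, k}  B5 = {a, b, e, g, j}  B6 = {c, g, h, i, k}  B7 = {c, d, e, g, j}  B8 = {c, h, i, k, l}
Tree: B1–B2, B2–B3, B1–B4, B3–B5, B1–B6, B3–B7, B6–B8

The largest bag has 5 vertices, giving width 4; this decomposition certifies tw(G) ≤ 4. Conversely, {a, b, e, g, j} is a clique of size 5, and the vertices of any clique must share a bag in every tree decomposition; so some bag has ≥ 5 vertices and tw(G) ≥ 4. Hence tw(G) = 4 exactly.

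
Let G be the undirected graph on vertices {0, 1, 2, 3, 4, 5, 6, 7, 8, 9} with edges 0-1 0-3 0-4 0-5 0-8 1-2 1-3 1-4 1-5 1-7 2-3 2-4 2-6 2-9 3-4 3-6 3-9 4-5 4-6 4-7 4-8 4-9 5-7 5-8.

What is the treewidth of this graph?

A width-3 tree decomposition is:
Bags: B1 = {1, 2, 3, 4}  B2 = {2, 3, 4, 9}  B3 = {0, 1, 3, 4}  B4 = {0, 1, 4, 5}  B5 = {1, 4, 5, 7}  B6 = {2, 3, 4, 6}  B7 = {0, 4, 5, 8}
Tree: B1–B2, B1–B3, B3–B4, B4–B5, B2–B6, B4–B7
Every bag has size at most 4, so the width is 4 − 1 = 3 and tw(G) ≤ 3. On the other hand G contains the 4-clique {0, 4, 5, 8}. A clique must lie in a single bag of any decomposition, so no decomposition can have width below 3. The upper and lower bounds meet at 3, so that is the treewidth.

3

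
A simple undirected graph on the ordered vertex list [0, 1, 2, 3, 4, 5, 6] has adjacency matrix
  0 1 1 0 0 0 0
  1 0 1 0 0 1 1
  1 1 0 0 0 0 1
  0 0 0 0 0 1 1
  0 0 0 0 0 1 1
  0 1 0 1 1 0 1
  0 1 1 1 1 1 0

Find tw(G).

2

A width-2 tree decomposition is:
Bags: B1 = {1, 2, 6}  B2 = {1, 5, 6}  B3 = {4, 5, 6}  B4 = {3, 5, 6}  B5 = {0, 1, 2}
Tree: B1–B2, B2–B3, B2–B4, B1–B5
Each bag holds 3 vertices, so the decomposition has width 2, which upper-bounds the treewidth. For the lower bound, the 3 vertices {0, 1, 2} are pairwise adjacent, and any tree decomposition puts a clique entirely inside one bag — forcing width ≥ 2. Hence tw(G) = 2 exactly.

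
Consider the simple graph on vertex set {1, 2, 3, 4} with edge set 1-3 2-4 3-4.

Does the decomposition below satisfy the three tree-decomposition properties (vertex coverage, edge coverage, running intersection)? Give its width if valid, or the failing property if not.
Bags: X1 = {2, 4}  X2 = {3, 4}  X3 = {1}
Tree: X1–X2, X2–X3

No — edge (3,1) lies in no bag.

A tree decomposition must satisfy three properties: every vertex lies in some bag; for every edge, both endpoints lie together in some bag; and for every vertex, the bags containing it form a connected subtree. Here edge (3,1) lies in no bag, so the decomposition is invalid.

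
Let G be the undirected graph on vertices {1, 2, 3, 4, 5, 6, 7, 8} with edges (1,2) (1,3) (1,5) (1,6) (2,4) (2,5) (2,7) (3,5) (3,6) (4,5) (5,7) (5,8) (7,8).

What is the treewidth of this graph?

A width-2 tree decomposition is:
Bags: B1 = {1, 2, 5}  B2 = {1, 3, 5}  B3 = {2, 5, 7}  B4 = {5, 7, 8}  B5 = {1, 3, 6}  B6 = {2, 4, 5}
Tree: B1–B2, B1–B3, B3–B4, B2–B5, B1–B6
Every bag has size at most 3, so the width is 3 − 1 = 2 and tw(G) ≤ 2. On the other hand G contains the 3-clique {5, 7, 8}. A clique must lie in a single bag of any decomposition, so no decomposition can have width below 2. Combining the bounds, tw(G) = 2.

2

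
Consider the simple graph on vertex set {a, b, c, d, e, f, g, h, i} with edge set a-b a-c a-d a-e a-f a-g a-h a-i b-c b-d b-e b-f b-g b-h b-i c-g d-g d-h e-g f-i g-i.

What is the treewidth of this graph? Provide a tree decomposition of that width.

Each bag holds 4 vertices, so the decomposition has width 3, which upper-bounds the treewidth. Conversely, {a, b, d, g} is a clique of size 4, and the vertices of any clique must share a bag in every tree decomposition; so some bag has ≥ 4 vertices and tw(G) ≥ 3. Combining the bounds, tw(G) = 3.

Treewidth 3.
One optimal decomposition is:
Bags: B1 = {a, b, d, h}  B2 = {a, b, d, g}  B3 = {a, b, g, i}  B4 = {a, b, c, g}  B5 = {a, b, e, g}  B6 = {a, b, f, i}
Tree: B1–B2, B2–B3, B2–B4, B2–B5, B3–B6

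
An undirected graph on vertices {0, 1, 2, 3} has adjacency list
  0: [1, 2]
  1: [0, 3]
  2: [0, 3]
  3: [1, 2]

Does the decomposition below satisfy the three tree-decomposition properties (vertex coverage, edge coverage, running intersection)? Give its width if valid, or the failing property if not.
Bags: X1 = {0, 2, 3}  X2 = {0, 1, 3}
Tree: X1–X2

Yes; width 2.

Every vertex of G appears in some bag (union = {0, 1, 2, 3}); every edge is covered by a bag; and for each vertex v the set of bags containing v is connected in the bag tree. The decomposition is therefore valid. The largest bag has 3 vertices, so the width is 2.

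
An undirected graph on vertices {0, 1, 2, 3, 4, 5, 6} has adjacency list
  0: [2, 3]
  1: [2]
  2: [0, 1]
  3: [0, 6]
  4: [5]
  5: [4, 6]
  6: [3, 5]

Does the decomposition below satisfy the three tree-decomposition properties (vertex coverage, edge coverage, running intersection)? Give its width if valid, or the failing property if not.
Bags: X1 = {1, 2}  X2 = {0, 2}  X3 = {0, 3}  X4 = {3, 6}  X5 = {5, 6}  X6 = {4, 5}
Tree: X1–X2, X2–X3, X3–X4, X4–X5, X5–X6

Every vertex of G appears in some bag (union = {0, 1, 2, 3, 4, 5, 6}); every edge is covered by a bag; and for each vertex v the set of bags containing v is connected in the bag tree. The decomposition is therefore valid. The largest bag has 2 vertices, so the width is 1.

Yes; width 1.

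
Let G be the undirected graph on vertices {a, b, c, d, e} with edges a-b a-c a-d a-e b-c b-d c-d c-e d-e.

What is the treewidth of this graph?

3

A width-3 tree decomposition is:
Bags: B1 = {a, c, d, e}  B2 = {a, b, c, d}
Tree: B1–B2
The largest bag has 4 vertices, giving width 3; this decomposition certifies tw(G) ≤ 3. Conversely, {a, c, d, e} is a clique of size 4, and the vertices of any clique must share a bag in every tree decomposition; so some bag has ≥ 4 vertices and tw(G) ≥ 3. Combining the bounds, tw(G) = 3.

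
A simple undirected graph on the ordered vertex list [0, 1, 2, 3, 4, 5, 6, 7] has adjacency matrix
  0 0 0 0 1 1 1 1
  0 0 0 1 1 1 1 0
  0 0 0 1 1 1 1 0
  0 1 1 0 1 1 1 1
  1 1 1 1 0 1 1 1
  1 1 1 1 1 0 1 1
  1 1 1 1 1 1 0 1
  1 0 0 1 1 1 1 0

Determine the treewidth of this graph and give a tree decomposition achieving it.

Treewidth 4.
One such decomposition:
Bags: B1 = {2, 3, 4, 5, 6}  B2 = {1, 3, 4, 5, 6}  B3 = {3, 4, 5, 6, 7}  B4 = {0, 4, 5, 6, 7}
Tree: B1–B2, B2–B3, B3–B4

Every bag has size at most 5, so the width is 5 − 1 = 4 and tw(G) ≤ 4. Conversely, {0, 4, 5, 6, 7} is a clique of size 5, and the vertices of any clique must share a bag in every tree decomposition; so some bag has ≥ 5 vertices and tw(G) ≥ 4. Hence tw(G) = 4 exactly.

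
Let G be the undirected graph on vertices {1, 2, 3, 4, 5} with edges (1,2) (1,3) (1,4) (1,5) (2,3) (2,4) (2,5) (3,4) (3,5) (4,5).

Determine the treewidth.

A width-4 tree decomposition is:
Bags: B1 = {1, 2, 3, 4, 5}
Tree: (single bag)
With just one bag of size 5, the width is 5 − 1 = 4, so tw(G) ≤ 4. On the other hand G contains the 5-clique {1, 2, 3, 4, 5}. A clique must lie in a single bag of any decomposition, so no decomposition can have width below 4. The upper and lower bounds meet at 4, so that is the treewidth.

4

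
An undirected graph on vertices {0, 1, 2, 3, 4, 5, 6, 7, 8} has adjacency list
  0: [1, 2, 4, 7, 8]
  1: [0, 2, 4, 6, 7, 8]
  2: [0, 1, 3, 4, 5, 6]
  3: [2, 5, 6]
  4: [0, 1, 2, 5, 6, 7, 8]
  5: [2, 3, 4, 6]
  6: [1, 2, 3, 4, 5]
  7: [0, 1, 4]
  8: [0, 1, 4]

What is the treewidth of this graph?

3

A width-3 tree decomposition is:
Bags: B1 = {0, 1, 2, 4}  B2 = {1, 2, 4, 6}  B3 = {2, 4, 5, 6}  B4 = {2, 3, 5, 6}  B5 = {0, 1, 4, 7}  B6 = {0, 1, 4, 8}
Tree: B1–B2, B2–B3, B3–B4, B1–B5, B5–B6
The largest bag has 4 vertices, giving width 3; this decomposition certifies tw(G) ≤ 3. On the other hand G contains the 4-clique {2, 3, 5, 6}. A clique must lie in a single bag of any decomposition, so no decomposition can have width below 3. Combining the bounds, tw(G) = 3.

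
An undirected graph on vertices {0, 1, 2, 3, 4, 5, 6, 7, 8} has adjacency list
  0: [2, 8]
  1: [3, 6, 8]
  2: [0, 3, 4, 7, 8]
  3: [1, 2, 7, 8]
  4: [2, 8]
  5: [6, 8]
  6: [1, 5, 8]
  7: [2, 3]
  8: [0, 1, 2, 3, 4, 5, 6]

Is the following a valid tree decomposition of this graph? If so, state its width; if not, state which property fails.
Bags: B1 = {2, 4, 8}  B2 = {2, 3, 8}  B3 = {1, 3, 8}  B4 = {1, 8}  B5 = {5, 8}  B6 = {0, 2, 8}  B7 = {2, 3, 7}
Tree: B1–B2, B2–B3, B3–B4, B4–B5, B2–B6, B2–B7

No — vertex 6 appears in no bag.

A tree decomposition must satisfy three properties: every vertex lies in some bag; for every edge, both endpoints lie together in some bag; and for every vertex, the bags containing it form a connected subtree. Here vertex 6 appears in no bag, so the decomposition is invalid.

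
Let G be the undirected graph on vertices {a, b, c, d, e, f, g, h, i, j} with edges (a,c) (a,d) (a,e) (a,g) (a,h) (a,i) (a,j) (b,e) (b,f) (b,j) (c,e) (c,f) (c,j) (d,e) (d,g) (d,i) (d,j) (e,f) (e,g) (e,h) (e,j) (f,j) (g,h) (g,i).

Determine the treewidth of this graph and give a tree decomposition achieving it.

Every bag has size at most 4, so the width is 4 − 1 = 3 and tw(G) ≤ 3. On the other hand G contains the 4-clique {a, d, e, g}. A clique must lie in a single bag of any decomposition, so no decomposition can have width below 3. Therefore the treewidth is 3.

Treewidth 3.
Bags: B1 = {a, c, e, j}  B2 = {a, d, e, j}  B3 = {c, e, f, j}  B4 = {a, d, e, g}  B5 = {a, d, g, i}  B6 = {a, e, g, h}  B7 = {b, e, f, j}
Tree: B1–B2, B1–B3, B2–B4, B4–B5, B4–B6, B3–B7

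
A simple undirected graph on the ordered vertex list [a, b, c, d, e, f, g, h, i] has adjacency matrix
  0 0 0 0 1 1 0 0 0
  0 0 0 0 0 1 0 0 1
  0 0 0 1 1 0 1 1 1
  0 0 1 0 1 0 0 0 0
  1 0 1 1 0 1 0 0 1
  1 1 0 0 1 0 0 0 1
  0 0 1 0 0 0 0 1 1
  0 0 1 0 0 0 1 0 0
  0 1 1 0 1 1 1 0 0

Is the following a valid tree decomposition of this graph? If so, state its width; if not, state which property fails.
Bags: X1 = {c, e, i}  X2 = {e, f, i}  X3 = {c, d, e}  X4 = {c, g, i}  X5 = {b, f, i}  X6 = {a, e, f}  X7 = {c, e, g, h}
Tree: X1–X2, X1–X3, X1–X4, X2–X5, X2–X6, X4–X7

A tree decomposition must satisfy three properties: every vertex lies in some bag; for every edge, both endpoints lie together in some bag; and for every vertex, the bags containing it form a connected subtree. Here bags containing vertex e are not connected in the tree, so the decomposition is invalid.

No — bags containing vertex e are not connected in the tree.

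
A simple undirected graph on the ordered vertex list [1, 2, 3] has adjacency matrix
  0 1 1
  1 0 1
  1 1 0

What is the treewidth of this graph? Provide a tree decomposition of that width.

With just one bag of size 3, the width is 3 − 1 = 2, so tw(G) ≤ 2. On the other hand G contains the 3-clique {1, 2, 3}. A clique must lie in a single bag of any decomposition, so no decomposition can have width below 2. The upper and lower bounds meet at 2, so that is the treewidth.

Treewidth 2.
One such decomposition:
Bags: B1 = {1, 2, 3}
Tree: (single bag)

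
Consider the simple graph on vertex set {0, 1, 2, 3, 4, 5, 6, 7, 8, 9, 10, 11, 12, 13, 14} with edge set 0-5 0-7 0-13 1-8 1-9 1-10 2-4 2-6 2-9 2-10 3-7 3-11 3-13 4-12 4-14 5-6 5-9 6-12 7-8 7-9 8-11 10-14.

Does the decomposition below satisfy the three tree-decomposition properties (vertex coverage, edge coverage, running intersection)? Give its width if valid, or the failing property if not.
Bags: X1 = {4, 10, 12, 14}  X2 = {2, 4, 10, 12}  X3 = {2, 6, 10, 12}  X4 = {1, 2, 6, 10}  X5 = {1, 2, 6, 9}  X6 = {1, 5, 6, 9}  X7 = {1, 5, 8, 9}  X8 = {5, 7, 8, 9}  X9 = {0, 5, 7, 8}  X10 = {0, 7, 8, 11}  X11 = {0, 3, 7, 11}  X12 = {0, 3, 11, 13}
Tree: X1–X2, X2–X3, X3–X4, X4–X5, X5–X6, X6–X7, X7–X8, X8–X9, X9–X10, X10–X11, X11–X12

Yes; width 3.

Every vertex of G appears in some bag (union = {0, 1, 2, 3, 4, 5, 6, 7, 8, 9, 10, 11, 12, 13, 14}); every edge is covered by a bag; and for each vertex v the set of bags containing v is connected in the bag tree. The decomposition is therefore valid. The largest bag has 4 vertices, so the width is 3.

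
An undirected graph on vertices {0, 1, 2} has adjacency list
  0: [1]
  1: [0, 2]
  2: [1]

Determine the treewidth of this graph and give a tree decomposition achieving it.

Treewidth 1.
One such decomposition:
Bags: B1 = {0, 1}  B2 = {1, 2}
Tree: B1–B2

Every bag has size at most 2, so the width is 2 − 1 = 1 and tw(G) ≤ 1. Since G has at least one edge (e.g. 1–0), it is not an edgeless graph, so tw(G) ≥ 1. Combining the bounds, tw(G) = 1.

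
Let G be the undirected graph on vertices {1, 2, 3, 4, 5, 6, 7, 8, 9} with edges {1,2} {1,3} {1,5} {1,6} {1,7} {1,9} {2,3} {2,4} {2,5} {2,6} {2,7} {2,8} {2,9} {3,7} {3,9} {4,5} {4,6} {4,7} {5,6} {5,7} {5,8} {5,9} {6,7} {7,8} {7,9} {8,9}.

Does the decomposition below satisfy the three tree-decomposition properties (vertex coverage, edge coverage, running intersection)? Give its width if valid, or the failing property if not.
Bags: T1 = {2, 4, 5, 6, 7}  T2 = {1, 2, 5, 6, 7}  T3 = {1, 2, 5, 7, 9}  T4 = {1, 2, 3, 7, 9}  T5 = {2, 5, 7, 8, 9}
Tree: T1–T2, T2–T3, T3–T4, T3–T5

Vertex coverage: the bags together contain {1, 2, 3, 4, 5, 6, 7, 8, 9}, the full vertex set. Edge coverage: each edge of G has both endpoints in at least one bag. Running intersection: for every vertex, the bags containing it form a connected subtree. All three properties hold, so this is a valid tree decomposition of width max|bag| − 1 = 4, and hence tw(G) ≤ 4.

Yes; width 4.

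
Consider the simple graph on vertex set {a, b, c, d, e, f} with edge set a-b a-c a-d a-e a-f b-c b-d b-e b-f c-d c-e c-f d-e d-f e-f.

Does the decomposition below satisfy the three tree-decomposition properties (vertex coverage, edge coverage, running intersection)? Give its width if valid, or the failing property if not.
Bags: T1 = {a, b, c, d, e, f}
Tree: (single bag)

Yes; width 5.

Vertex coverage: the bags together contain {a, b, c, d, e, f}, the full vertex set. Edge coverage: each edge of G has both endpoints in at least one bag. Running intersection: for every vertex, the bags containing it form a connected subtree. All three properties hold, so this is a valid tree decomposition of width max|bag| − 1 = 5, and hence tw(G) ≤ 5.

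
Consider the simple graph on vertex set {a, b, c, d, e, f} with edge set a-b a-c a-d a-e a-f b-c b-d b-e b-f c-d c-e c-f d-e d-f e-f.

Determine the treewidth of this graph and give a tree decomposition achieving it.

Treewidth 5.
One optimal decomposition is:
Bags: B1 = {a, b, c, d, e, f}
Tree: (single bag)

With just one bag of size 6, the width is 6 − 1 = 5, so tw(G) ≤ 5. On the other hand G contains the 6-clique {a, b, c, d, e, f}. A clique must lie in a single bag of any decomposition, so no decomposition can have width below 5. Combining the bounds, tw(G) = 5.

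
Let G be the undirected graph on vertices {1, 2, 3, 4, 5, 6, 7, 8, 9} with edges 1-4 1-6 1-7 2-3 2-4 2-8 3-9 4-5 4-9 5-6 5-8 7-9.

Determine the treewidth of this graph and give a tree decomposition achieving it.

Treewidth 3.
One such decomposition:
Bags: B1 = {1, 5, 6, 8}  B2 = {1, 4, 5, 8}  B3 = {1, 2, 4, 8}  B4 = {1, 2, 4, 7}  B5 = {2, 4, 7, 9}  B6 = {2, 3, 7, 9}
Tree: B1–B2, B2–B3, B3–B4, B4–B5, B5–B6

Each bag holds 4 vertices, so the decomposition has width 3, which upper-bounds the treewidth. For the lower bound: the 4 vertex sets {5,6,8}, {1}, {4}, {2,3,7,9} are disjoint, each induces a connected subgraph, and every pair is joined by at least one edge of G. Contracting each set to a single vertex therefore yields K_{4} as a minor, and since treewidth is minor-monotone, tw(G) ≥ tw(K_{4}) = 3. Combining the bounds, tw(G) = 3.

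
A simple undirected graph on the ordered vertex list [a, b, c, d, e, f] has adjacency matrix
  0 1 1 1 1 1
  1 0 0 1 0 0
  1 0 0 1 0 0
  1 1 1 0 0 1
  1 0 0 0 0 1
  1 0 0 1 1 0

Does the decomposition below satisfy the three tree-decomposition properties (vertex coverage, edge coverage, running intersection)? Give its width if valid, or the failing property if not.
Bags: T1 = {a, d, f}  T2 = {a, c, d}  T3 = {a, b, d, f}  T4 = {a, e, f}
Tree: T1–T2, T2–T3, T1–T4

No — bags containing vertex f are not connected in the tree.

A tree decomposition must satisfy three properties: every vertex lies in some bag; for every edge, both endpoints lie together in some bag; and for every vertex, the bags containing it form a connected subtree. Here bags containing vertex f are not connected in the tree, so the decomposition is invalid.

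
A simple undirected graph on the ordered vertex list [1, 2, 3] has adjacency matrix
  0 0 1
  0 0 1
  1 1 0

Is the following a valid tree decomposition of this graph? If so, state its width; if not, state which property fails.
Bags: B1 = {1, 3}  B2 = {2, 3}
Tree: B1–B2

Every vertex of G appears in some bag (union = {1, 2, 3}); every edge is covered by a bag; and for each vertex v the set of bags containing v is connected in the bag tree. The decomposition is therefore valid. The largest bag has 2 vertices, so the width is 1.

Yes; width 1.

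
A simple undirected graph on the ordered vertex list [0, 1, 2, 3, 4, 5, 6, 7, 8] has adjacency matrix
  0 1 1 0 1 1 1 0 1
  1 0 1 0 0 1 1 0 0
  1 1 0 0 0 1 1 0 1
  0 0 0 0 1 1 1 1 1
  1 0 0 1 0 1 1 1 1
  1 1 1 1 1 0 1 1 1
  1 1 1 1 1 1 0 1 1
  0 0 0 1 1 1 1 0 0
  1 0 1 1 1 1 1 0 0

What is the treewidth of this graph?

A width-4 tree decomposition is:
Bags: B1 = {3, 4, 5, 6, 8}  B2 = {0, 4, 5, 6, 8}  B3 = {3, 4, 5, 6, 7}  B4 = {0, 2, 5, 6, 8}  B5 = {0, 1, 2, 5, 6}
Tree: B1–B2, B1–B3, B2–B4, B4–B5
The largest bag has 5 vertices, giving width 4; this decomposition certifies tw(G) ≤ 4. For the lower bound, the 5 vertices {0, 2, 5, 6, 8} are pairwise adjacent, and any tree decomposition puts a clique entirely inside one bag — forcing width ≥ 4. The upper and lower bounds meet at 4, so that is the treewidth.

4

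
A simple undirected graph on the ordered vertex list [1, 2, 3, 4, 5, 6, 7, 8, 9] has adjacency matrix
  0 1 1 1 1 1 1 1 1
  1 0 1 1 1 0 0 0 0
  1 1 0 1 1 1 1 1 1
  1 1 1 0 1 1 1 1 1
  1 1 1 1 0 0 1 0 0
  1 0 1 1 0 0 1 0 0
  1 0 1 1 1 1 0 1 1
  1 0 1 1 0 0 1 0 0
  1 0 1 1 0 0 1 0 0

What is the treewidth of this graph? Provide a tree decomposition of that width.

Each bag holds 5 vertices, so the decomposition has width 4, which upper-bounds the treewidth. On the other hand G contains the 5-clique {1, 2, 3, 4, 5}. A clique must lie in a single bag of any decomposition, so no decomposition can have width below 4. Hence tw(G) = 4 exactly.

Treewidth 4.
One such decomposition:
Bags: B1 = {1, 3, 4, 5, 7}  B2 = {1, 3, 4, 7, 9}  B3 = {1, 3, 4, 6, 7}  B4 = {1, 3, 4, 7, 8}  B5 = {1, 2, 3, 4, 5}
Tree: B1–B2, B2–B3, B2–B4, B1–B5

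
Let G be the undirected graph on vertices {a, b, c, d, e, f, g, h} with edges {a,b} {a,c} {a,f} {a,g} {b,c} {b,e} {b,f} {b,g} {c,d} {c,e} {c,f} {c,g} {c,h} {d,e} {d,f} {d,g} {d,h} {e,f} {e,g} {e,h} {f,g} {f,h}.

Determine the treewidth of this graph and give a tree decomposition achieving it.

The largest bag has 5 vertices, giving width 4; this decomposition certifies tw(G) ≤ 4. Conversely, {c, d, e, f, g} is a clique of size 5, and the vertices of any clique must share a bag in every tree decomposition; so some bag has ≥ 5 vertices and tw(G) ≥ 4. Therefore the treewidth is 4.

Treewidth 4.
One optimal decomposition is:
Bags: B1 = {c, d, e, f, g}  B2 = {b, c, e, f, g}  B3 = {c, d, e, f, h}  B4 = {a, b, c, f, g}
Tree: B1–B2, B1–B3, B2–B4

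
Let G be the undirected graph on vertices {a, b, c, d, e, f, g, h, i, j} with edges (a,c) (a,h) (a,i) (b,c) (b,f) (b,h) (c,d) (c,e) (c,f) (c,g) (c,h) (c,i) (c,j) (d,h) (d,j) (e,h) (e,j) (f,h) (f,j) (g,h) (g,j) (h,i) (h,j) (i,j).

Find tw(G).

3

A width-3 tree decomposition is:
Bags: B1 = {b, c, f, h}  B2 = {c, f, h, j}  B3 = {c, g, h, j}  B4 = {c, d, h, j}  B5 = {c, e, h, j}  B6 = {c, h, i, j}  B7 = {a, c, h, i}
Tree: B1–B2, B2–B3, B3–B4, B3–B5, B3–B6, B6–B7
Every bag has size at most 4, so the width is 4 − 1 = 3 and tw(G) ≤ 3. Conversely, {c, d, h, j} is a clique of size 4, and the vertices of any clique must share a bag in every tree decomposition; so some bag has ≥ 4 vertices and tw(G) ≥ 3. Therefore the treewidth is 3.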